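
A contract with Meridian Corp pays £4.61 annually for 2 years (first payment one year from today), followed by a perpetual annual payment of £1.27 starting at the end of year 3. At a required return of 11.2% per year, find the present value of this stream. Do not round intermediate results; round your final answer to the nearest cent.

£17.04

PV of 2-year annuity: £4.61 × [1 − (1+0.112)^−2] / 0.112 = 7.87382
Perpetuity value at year 2: £1.27 / 0.112 = 11.33929
PV of perpetuity: 11.33929 / (1+0.112)^2 = 9.17014
Total PV = 7.87382 + 9.17014 = 17.04396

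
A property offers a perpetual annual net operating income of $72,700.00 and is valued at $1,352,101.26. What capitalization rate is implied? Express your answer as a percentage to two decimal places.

P = C/r ⇒ r = C/P = $72,700.00/$1,352,101.26 = 0.053768

5.38%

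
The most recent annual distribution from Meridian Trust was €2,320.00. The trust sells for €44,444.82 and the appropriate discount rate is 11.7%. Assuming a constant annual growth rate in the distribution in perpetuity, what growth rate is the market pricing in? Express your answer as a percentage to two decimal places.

P = D₀(1+g)/(r−g) ⇒ P(r−g) = D₀(1+g) ⇒ g(P+D₀) = P·r − D₀
g = (P·r − D₀)/(P + D₀) = (€44,444.82×0.117 − €2,320.00) / (€44,444.82 + €2,320.00) = 0.061586

6.16%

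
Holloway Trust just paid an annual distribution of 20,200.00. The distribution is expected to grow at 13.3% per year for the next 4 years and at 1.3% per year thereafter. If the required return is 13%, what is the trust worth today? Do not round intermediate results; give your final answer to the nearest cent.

258096.42

D_1 = 22886.60000
D_2 = 25930.51780
D_3 = 29379.27667
D_4 = 33286.72046
Terminal value at year 4: TV = D_4×(1+g_2)/(r−g_2) = 33719.44783/0.117 = 288200.40881
P_0 = D_1/(1+r)^1 + D_2/(1+r)^2 + D_3/(1+r)^3 + D_4/(1+r)^4 + TV/(1+r)^4
    = 20253.62832 + 20307.39901 + 20361.31246 + 20415.36904 + 176758.70805 = 258096.41688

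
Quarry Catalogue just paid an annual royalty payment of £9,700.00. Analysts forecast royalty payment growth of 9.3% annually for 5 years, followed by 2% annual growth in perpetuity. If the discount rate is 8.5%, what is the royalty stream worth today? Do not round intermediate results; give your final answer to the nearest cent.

£207493.79

D_1 = 10602.10000
D_2 = 11588.09530
D_3 = 12665.78816
D_4 = 13843.70646
D_5 = 15131.17116
Terminal value at year 5: TV = D_5×(1+g_2)/(r−g_2) = 15433.79459/0.065 = 237442.99364
P_0 = D_1/(1+r)^1 + D_2/(1+r)^2 + D_3/(1+r)^3 + D_4/(1+r)^4 + D_5/(1+r)^5 + TV/(1+r)^5
    = 9771.52074 + 9843.56882 + 9916.14813 + 9989.26258 + 10062.91613 + 157910.37621 = 207493.79260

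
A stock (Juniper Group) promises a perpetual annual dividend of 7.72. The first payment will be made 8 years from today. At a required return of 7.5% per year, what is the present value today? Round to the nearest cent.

Value at end of year 7: C / r = 7.72 / 0.075 = 102.9333
Discount to today: PV = 102.9333 / (1 + 0.075)^7 = 102.9333 / 1.659049 = 62.04

62.04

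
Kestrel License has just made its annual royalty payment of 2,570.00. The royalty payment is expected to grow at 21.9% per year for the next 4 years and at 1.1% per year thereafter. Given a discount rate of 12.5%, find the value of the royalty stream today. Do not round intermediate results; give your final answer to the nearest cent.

D_1 = 3132.83000
D_2 = 3818.91977
D_3 = 4655.26320
D_4 = 5674.76584
Terminal value at year 4: TV = D_4×(1+g_2)/(r−g_2) = 5737.18826/0.114 = 50326.21285
P_0 = D_1/(1+r)^1 + D_2/(1+r)^2 + D_3/(1+r)^3 + D_4/(1+r)^4 + TV/(1+r)^4
    = 2784.73778 + 3017.41809 + 3269.54013 + 3542.72838 + 31418.40692 = 44032.83130

44032.83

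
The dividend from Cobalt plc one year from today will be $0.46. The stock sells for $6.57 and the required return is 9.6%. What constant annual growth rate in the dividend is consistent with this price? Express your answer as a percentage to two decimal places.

P = D₁/(r−g) ⇒ g = r − D₁/P = 0.096 − $0.46/$6.57 = 0.025985

2.60%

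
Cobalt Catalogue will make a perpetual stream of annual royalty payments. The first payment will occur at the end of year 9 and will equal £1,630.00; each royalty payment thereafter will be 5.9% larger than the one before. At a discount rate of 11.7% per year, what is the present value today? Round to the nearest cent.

Value at end of year 8: C₁ / (r − g) = £1,630.00 / (0.117 − 0.059) = £28,103.4483
Discount to today: PV = £28,103.4483 / (1 + 0.117)^8 = £28,103.4483 / 2.423402 = £11,596.69

£11596.69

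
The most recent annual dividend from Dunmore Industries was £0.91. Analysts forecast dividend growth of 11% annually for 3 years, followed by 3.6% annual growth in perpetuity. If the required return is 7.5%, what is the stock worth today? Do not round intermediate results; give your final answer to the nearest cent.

£29.52

D_1 = 1.01010
D_2 = 1.12121
D_3 = 1.24454
Terminal value at year 3: TV = D_3×(1+g_2)/(r−g_2) = 1.28935/0.039 = 33.06020
P_0 = D_1/(1+r)^1 + D_2/(1+r)^2 + D_3/(1+r)^3 + TV/(1+r)^3
    = 0.93963 + 0.97022 + 1.00181 + 26.61216 = 29.52381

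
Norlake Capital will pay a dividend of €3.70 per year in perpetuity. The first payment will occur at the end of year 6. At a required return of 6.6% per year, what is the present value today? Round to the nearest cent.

€40.73

Value at end of year 5: C / r = €3.70 / 0.066 = €56.0606
Discount to today: PV = €56.0606 / (1 + 0.066)^5 = €56.0606 / 1.376531 = €40.73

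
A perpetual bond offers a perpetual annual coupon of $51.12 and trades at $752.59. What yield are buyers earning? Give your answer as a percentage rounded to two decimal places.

6.79%

P = C/r ⇒ r = C/P = $51.12/$752.59 = 0.067925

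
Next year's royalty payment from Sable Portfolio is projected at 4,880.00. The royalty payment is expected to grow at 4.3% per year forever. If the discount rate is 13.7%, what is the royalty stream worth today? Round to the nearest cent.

51914.89

Growing perpetuity: P = D₁ / (r − g) = 4,880.0000 / (0.137 − 0.043) = 51,914.89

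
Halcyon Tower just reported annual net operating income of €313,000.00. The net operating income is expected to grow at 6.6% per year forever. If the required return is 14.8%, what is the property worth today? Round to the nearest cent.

€4069000.00

D₁ = D₀ × (1 + g) = €313,000.00 × 1.066 = €333,658.0000
Growing perpetuity: P = D₁ / (r − g) = €333,658.0000 / (0.148 − 0.066) = €4,069,000.00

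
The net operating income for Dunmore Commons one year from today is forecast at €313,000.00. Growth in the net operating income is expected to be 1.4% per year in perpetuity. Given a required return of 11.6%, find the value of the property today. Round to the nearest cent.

€3068627.45

Growing perpetuity: P = D₁ / (r − g) = €313,000.0000 / (0.116 − 0.014) = €3,068,627.45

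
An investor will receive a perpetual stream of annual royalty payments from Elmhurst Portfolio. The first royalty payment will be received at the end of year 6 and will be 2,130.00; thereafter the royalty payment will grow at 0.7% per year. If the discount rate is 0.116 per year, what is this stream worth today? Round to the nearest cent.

11288.39

Value at end of year 5: C₁ / (r − g) = 2,130.00 / (0.116 − 0.007) = 19,541.2844
Discount to today: PV = 19,541.2844 / (1 + 0.116)^5 = 19,541.2844 / 1.731095 = 11,288.39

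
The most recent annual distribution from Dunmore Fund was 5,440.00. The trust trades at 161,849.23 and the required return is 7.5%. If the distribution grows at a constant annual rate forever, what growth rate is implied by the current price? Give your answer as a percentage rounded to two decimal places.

4.00%

P = D₀(1+g)/(r−g) ⇒ P(r−g) = D₀(1+g) ⇒ g(P+D₀) = P·r − D₀
g = (P·r − D₀)/(P + D₀) = (161,849.23×0.075 − 5,440.00) / (161,849.23 + 5,440.00) = 0.040043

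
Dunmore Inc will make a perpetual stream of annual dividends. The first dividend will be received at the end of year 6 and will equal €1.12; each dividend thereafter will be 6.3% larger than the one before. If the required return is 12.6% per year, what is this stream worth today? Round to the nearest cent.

€9.82

Value at end of year 5: C₁ / (r − g) = €1.12 / (0.126 − 0.063) = €17.7778
Discount to today: PV = €17.7778 / (1 + 0.126)^5 = €17.7778 / 1.810056 = €9.82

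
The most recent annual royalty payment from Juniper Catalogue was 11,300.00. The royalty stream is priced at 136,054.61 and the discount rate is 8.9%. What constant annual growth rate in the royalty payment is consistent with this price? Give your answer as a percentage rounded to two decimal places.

P = D₀(1+g)/(r−g) ⇒ P(r−g) = D₀(1+g) ⇒ g(P+D₀) = P·r − D₀
g = (P·r − D₀)/(P + D₀) = (136,054.61×0.089 − 11,300.00) / (136,054.61 + 11,300.00) = 0.005489

0.55%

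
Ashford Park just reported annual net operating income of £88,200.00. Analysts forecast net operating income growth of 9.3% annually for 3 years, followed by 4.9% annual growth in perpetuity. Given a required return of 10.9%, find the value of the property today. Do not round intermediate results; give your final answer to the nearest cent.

D_1 = 96402.60000
D_2 = 105368.04180
D_3 = 115167.26969
Terminal value at year 3: TV = D_3×(1+g_2)/(r−g_2) = 120810.46590/0.06 = 2013507.76503
P_0 = D_1/(1+r)^1 + D_2/(1+r)^2 + D_3/(1+r)^3 + TV/(1+r)^3
    = 86927.50225 + 85673.36336 + 84437.31844 + 1476245.78406 = 1733283.96812

£1733283.97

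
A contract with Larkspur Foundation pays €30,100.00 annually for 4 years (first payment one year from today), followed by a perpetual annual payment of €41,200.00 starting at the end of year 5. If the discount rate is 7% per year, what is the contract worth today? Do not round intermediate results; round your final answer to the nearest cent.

€550973.38

PV of 4-year annuity: €30,100.00 × [1 − (1+0.07)^−4] / 0.07 = 101955.05882
Perpetuity value at year 4: €41,200.00 / 0.07 = 588571.42857
PV of perpetuity: 588571.42857 / (1+0.07)^4 = 449018.32481
Total PV = 101955.05882 + 449018.32481 = 550973.38362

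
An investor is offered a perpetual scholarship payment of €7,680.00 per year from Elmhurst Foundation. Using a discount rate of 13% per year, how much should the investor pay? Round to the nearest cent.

Level perpetuity: PV = C / r = €7,680.00 / 0.13 = €59,076.92

€59076.92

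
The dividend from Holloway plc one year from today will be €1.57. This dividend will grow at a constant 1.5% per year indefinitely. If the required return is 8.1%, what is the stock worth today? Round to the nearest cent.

Growing perpetuity: P = D₁ / (r − g) = €1.5700 / (0.081 − 0.015) = €23.79

€23.79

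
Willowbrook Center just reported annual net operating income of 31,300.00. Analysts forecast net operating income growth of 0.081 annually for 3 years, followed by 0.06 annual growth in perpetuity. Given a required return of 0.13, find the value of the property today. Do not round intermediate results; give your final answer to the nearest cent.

500937.55

D_1 = 33835.30000
D_2 = 36575.95930
D_3 = 39538.61200
Terminal value at year 3: TV = D_3×(1+g_2)/(r−g_2) = 41910.92872/0.07 = 598727.55319
P_0 = D_1/(1+r)^1 + D_2/(1+r)^2 + D_3/(1+r)^3 + TV/(1+r)^3
    = 29942.74336 + 28644.34122 + 27402.24147 + 414948.22790 = 500937.55395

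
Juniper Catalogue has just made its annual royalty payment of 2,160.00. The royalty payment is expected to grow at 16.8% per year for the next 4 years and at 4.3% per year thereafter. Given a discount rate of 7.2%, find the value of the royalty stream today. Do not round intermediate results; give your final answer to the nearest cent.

D_1 = 2522.88000
D_2 = 2946.72384
D_3 = 3441.77345
D_4 = 4019.99138
Terminal value at year 4: TV = D_4×(1+g_2)/(r−g_2) = 4192.85101/0.029 = 144581.06943
P_0 = D_1/(1+r)^1 + D_2/(1+r)^2 + D_3/(1+r)^3 + D_4/(1+r)^4 + TV/(1+r)^4
    = 2353.43284 + 2564.18802 + 2793.81679 + 3044.00934 + 109479.37044 = 120234.81743

120234.82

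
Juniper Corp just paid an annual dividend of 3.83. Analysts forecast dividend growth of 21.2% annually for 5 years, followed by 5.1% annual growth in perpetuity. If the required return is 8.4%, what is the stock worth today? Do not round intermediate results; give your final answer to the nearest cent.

D_1 = 4.64196
D_2 = 5.62606
D_3 = 6.81878
D_4 = 8.26436
D_5 = 10.01640
Terminal value at year 5: TV = D_5×(1+g_2)/(r−g_2) = 10.52724/0.033 = 319.00732
P_0 = D_1/(1+r)^1 + D_2/(1+r)^2 + D_3/(1+r)^3 + D_4/(1+r)^4 + D_5/(1+r)^5 + TV/(1+r)^5
    = 4.28225 + 4.78790 + 5.35327 + 5.98539 + 6.69215 + 213.13474 = 240.23569

240.24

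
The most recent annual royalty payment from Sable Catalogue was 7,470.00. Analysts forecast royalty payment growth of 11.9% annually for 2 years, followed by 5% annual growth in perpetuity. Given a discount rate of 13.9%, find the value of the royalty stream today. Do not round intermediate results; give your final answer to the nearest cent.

D_1 = 8358.93000
D_2 = 9353.64267
Terminal value at year 2: TV = D_2×(1+g_2)/(r−g_2) = 9821.32480/0.089 = 110351.96408
P_0 = D_1/(1+r)^1 + D_2/(1+r)^2 + TV/(1+r)^2
    = 7338.83231 + 7209.96783 + 85061.41817 = 99610.21831

99610.22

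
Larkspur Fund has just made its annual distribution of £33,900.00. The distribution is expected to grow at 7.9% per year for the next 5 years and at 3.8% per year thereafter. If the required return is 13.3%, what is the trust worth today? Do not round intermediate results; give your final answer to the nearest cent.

£436906.17

D_1 = 36578.10000
D_2 = 39467.76990
D_3 = 42585.72372
D_4 = 45949.99590
D_5 = 49580.04557
Terminal value at year 5: TV = D_5×(1+g_2)/(r−g_2) = 51464.08730/0.095 = 541727.23478
P_0 = D_1/(1+r)^1 + D_2/(1+r)^2 + D_3/(1+r)^3 + D_4/(1+r)^4 + D_5/(1+r)^5 + TV/(1+r)^5
    = 32284.28950 + 30745.58550 + 29280.21778 + 27884.69108 + 26555.67667 + 290155.70935 = 436906.16987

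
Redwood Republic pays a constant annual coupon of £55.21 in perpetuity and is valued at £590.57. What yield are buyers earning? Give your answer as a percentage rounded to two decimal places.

P = C/r ⇒ r = C/P = £55.21/£590.57 = 0.093486

9.35%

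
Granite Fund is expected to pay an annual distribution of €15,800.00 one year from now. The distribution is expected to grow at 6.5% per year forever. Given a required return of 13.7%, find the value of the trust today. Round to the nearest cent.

€219444.44

Growing perpetuity: P = D₁ / (r − g) = €15,800.0000 / (0.137 − 0.065) = €219,444.44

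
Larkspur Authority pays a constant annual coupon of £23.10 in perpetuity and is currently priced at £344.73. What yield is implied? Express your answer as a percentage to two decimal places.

P = C/r ⇒ r = C/P = £23.10/£344.73 = 0.067009

6.70%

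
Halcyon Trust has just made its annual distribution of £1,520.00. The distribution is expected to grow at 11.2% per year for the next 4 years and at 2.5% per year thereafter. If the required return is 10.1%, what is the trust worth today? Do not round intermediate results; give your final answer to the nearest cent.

D_1 = 1690.24000
D_2 = 1879.54688
D_3 = 2090.05613
D_4 = 2324.14242
Terminal value at year 4: TV = D_4×(1+g_2)/(r−g_2) = 2382.24598/0.076 = 31345.34181
P_0 = D_1/(1+r)^1 + D_2/(1+r)^2 + D_3/(1+r)^3 + D_4/(1+r)^4 + TV/(1+r)^4
    = 1535.18619 + 1550.52411 + 1566.01527 + 1581.66120 + 21331.61487 = 27565.00165

£27565.00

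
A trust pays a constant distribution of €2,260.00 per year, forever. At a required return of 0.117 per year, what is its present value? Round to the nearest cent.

Level perpetuity: PV = C / r = €2,260.00 / 0.117 = €19,316.24

€19316.24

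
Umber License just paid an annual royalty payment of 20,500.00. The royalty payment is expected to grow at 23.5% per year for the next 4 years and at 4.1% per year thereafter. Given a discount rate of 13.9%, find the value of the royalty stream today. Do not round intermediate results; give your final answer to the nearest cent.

D_1 = 25317.50000
D_2 = 31267.11250
D_3 = 38614.88394
D_4 = 47689.38166
Terminal value at year 4: TV = D_4×(1+g_2)/(r−g_2) = 49644.64631/0.098 = 506578.02358
P_0 = D_1/(1+r)^1 + D_2/(1+r)^2 + D_3/(1+r)^3 + D_4/(1+r)^4 + TV/(1+r)^4
    = 22227.83143 + 24101.29220 + 26132.65660 + 28335.23345 + 300989.57167 = 401786.58536

401786.59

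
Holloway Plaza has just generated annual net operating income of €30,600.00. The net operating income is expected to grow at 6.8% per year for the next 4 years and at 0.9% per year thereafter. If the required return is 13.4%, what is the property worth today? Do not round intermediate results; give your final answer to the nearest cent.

€299925.19

D_1 = 32680.80000
D_2 = 34903.09440
D_3 = 37276.50482
D_4 = 39811.30715
Terminal value at year 4: TV = D_4×(1+g_2)/(r−g_2) = 40169.60891/0.125 = 321356.87129
P_0 = D_1/(1+r)^1 + D_2/(1+r)^2 + D_3/(1+r)^3 + D_4/(1+r)^4 + TV/(1+r)^4
    = 28819.04762 + 27141.74855 + 25562.07006 + 24074.33054 + 194327.99609 = 299925.19286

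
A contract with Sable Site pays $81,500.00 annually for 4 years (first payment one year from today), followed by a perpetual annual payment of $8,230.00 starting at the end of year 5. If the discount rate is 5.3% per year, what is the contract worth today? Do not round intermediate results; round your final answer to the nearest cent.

PV of 4-year annuity: $81,500.00 × [1 − (1+0.053)^−4] / 0.053 = 286992.34956
Perpetuity value at year 4: $8,230.00 / 0.053 = 155283.01887
PV of perpetuity: 155283.01887 / (1+0.053)^4 = 126302.07363
Total PV = 286992.34956 + 126302.07363 = 413294.42319

$413294.42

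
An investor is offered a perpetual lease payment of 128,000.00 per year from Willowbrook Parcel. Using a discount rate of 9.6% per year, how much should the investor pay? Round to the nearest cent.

1333333.33

Level perpetuity: PV = C / r = 128,000.00 / 0.096 = 1,333,333.33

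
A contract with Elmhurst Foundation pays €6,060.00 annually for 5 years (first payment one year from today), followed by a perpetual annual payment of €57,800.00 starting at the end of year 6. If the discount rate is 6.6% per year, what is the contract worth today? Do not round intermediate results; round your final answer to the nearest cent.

€661321.77

PV of 5-year annuity: €6,060.00 × [1 − (1+0.066)^−5] / 0.066 = 25115.59678
Perpetuity value at year 5: €57,800.00 / 0.066 = 875757.57576
PV of perpetuity: 875757.57576 / (1+0.066)^5 = 636206.17410
Total PV = 25115.59678 + 636206.17410 = 661321.77088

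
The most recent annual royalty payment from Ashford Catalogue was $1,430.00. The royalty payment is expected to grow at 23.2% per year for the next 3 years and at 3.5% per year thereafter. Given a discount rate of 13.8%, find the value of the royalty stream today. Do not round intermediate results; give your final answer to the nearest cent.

D_1 = 1761.76000
D_2 = 2170.48832
D_3 = 2674.04161
Terminal value at year 3: TV = D_3×(1+g_2)/(r−g_2) = 2767.63307/0.103 = 26870.22395
P_0 = D_1/(1+r)^1 + D_2/(1+r)^2 + D_3/(1+r)^3 + TV/(1+r)^3
    = 1548.11951 + 1675.99581 + 1814.43483 + 18232.42769 = 23270.97784

$23270.98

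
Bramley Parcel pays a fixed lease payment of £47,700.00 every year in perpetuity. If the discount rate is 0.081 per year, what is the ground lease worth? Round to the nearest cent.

Level perpetuity: PV = C / r = £47,700.00 / 0.081 = £588,888.89

£588888.89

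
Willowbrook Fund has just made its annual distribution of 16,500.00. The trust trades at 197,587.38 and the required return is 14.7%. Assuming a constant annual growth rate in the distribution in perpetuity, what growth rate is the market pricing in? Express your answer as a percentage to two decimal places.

5.86%

P = D₀(1+g)/(r−g) ⇒ P(r−g) = D₀(1+g) ⇒ g(P+D₀) = P·r − D₀
g = (P·r − D₀)/(P + D₀) = (197,587.38×0.147 − 16,500.00) / (197,587.38 + 16,500.00) = 0.058599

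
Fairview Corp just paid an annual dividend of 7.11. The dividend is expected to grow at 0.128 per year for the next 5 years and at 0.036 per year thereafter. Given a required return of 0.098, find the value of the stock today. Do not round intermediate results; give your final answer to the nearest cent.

174.52

D_1 = 8.02008
D_2 = 9.04665
D_3 = 10.20462
D_4 = 11.51081
D_5 = 12.98420
Terminal value at year 5: TV = D_5×(1+g_2)/(r−g_2) = 13.45163/0.062 = 216.96174
P_0 = D_1/(1+r)^1 + D_2/(1+r)^2 + D_3/(1+r)^3 + D_4/(1+r)^4 + D_5/(1+r)^5 + TV/(1+r)^5
    = 7.30426 + 7.50383 + 7.70886 + 7.91948 + 8.13586 + 135.94757 = 174.51986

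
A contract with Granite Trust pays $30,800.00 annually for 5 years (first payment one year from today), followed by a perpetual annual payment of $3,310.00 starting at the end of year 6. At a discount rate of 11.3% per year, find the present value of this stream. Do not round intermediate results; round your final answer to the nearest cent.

$130130.14

PV of 5-year annuity: $30,800.00 × [1 − (1+0.113)^−5] / 0.113 = 112979.76096
Perpetuity value at year 5: $3,310.00 / 0.113 = 29292.03540
PV of perpetuity: 29292.03540 / (1+0.113)^5 = 17150.37927
Total PV = 112979.76096 + 17150.37927 = 130130.14023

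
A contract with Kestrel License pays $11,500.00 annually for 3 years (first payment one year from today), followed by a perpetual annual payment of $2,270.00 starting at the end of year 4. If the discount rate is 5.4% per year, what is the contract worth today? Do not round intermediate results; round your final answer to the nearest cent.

PV of 3-year annuity: $11,500.00 × [1 − (1+0.054)^−3] / 0.054 = 31084.09271
Perpetuity value at year 3: $2,270.00 / 0.054 = 42037.03704
PV of perpetuity: 42037.03704 / (1+0.054)^3 = 35901.30743
Total PV = 31084.09271 + 35901.30743 = 66985.40014

$66985.40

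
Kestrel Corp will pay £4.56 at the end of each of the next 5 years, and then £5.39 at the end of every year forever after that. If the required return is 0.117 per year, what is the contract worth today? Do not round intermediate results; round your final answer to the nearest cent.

£43.05

PV of 5-year annuity: £4.56 × [1 − (1+0.117)^−5] / 0.117 = 16.56068
Perpetuity value at year 5: £5.39 / 0.117 = 46.06838
PV of perpetuity: 46.06838 / (1+0.117)^5 = 26.49336
Total PV = 16.56068 + 26.49336 = 43.05404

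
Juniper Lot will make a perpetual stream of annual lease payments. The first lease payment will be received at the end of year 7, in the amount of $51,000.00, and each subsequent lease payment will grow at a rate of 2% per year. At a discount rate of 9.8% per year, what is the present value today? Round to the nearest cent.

Value at end of year 6: C₁ / (r − g) = $51,000.00 / (0.098 − 0.02) = $653,846.1538
Discount to today: PV = $653,846.1538 / (1 + 0.098)^6 = $653,846.1538 / 1.752323 = $373,131.17

$373131.17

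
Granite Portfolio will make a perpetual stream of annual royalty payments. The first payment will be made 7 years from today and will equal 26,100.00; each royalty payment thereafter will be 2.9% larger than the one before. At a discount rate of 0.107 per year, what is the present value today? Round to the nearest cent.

Value at end of year 6: C₁ / (r − g) = 26,100.00 / (0.107 − 0.029) = 334,615.3846
Discount to today: PV = 334,615.3846 / (1 + 0.107)^6 = 334,615.3846 / 1.840288 = 181,827.76

181827.76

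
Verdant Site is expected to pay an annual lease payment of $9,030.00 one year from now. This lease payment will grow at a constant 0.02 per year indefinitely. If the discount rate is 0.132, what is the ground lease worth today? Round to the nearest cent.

Growing perpetuity: P = D₁ / (r − g) = $9,030.0000 / (0.132 − 0.02) = $80,625.00

$80625.00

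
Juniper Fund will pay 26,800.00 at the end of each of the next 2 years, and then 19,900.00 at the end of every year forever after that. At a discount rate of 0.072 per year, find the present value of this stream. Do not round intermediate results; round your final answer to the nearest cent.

288829.72

PV of 2-year annuity: 26,800.00 × [1 − (1+0.072)^−2] / 0.072 = 48320.89552
Perpetuity value at year 2: 19,900.00 / 0.072 = 276388.88889
PV of perpetuity: 276388.88889 / (1+0.072)^2 = 240508.82095
Total PV = 48320.89552 + 240508.82095 = 288829.71647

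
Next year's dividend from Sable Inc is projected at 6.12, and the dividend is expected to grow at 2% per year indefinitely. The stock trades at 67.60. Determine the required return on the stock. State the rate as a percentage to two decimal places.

P = D₁/(r − g) ⇒ r = D₁/P + g = 6.1200/67.60 + 0.02 = 0.090533 + 0.02 = 0.110533

11.05%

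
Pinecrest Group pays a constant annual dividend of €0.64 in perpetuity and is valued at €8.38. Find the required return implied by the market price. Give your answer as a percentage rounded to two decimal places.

P = C/r ⇒ r = C/P = €0.64/€8.38 = 0.076372

7.64%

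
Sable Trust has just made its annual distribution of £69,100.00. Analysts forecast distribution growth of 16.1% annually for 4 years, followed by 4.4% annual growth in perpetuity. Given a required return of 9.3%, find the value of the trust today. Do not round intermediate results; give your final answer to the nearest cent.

D_1 = 80225.10000
D_2 = 93141.34110
D_3 = 108137.09702
D_4 = 125547.16964
Terminal value at year 4: TV = D_4×(1+g_2)/(r−g_2) = 131071.24510/0.049 = 2674923.36941
P_0 = D_1/(1+r)^1 + D_2/(1+r)^2 + D_3/(1+r)^3 + D_4/(1+r)^4 + TV/(1+r)^4
    = 73398.99360 + 77965.44516 + 82815.99436 + 87968.31606 + 1874263.71358 = 2196412.46276

£2196412.46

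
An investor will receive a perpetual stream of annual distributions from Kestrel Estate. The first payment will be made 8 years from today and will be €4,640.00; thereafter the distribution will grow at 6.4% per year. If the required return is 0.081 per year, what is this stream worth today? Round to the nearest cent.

Value at end of year 7: C₁ / (r − g) = €4,640.00 / (0.081 − 0.064) = €272,941.1765
Discount to today: PV = €272,941.1765 / (1 + 0.081)^7 = €272,941.1765 / 1.724963 = €158,230.14

€158230.14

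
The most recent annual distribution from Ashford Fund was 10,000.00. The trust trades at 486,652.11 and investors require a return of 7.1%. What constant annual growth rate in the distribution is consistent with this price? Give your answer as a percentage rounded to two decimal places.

P = D₀(1+g)/(r−g) ⇒ P(r−g) = D₀(1+g) ⇒ g(P+D₀) = P·r − D₀
g = (P·r − D₀)/(P + D₀) = (486,652.11×0.071 − 10,000.00) / (486,652.11 + 10,000.00) = 0.049436

4.94%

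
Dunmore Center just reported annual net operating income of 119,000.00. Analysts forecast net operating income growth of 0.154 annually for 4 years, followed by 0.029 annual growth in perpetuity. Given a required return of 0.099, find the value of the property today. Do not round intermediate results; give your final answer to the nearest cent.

D_1 = 137326.00000
D_2 = 158474.20400
D_3 = 182879.23142
D_4 = 211042.63305
Terminal value at year 4: TV = D_4×(1+g_2)/(r−g_2) = 217162.86941/0.07 = 3102326.70589
P_0 = D_1/(1+r)^1 + D_2/(1+r)^2 + D_3/(1+r)^3 + D_4/(1+r)^4 + TV/(1+r)^4
    = 124955.41401 + 131208.86967 + 137775.28262 + 144670.31497 + 2126653.62999 = 2665263.51127

2665263.51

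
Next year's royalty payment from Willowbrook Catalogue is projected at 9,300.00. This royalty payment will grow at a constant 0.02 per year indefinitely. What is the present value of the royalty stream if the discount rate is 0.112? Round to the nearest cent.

Growing perpetuity: P = D₁ / (r − g) = 9,300.0000 / (0.112 − 0.02) = 101,086.96

101086.96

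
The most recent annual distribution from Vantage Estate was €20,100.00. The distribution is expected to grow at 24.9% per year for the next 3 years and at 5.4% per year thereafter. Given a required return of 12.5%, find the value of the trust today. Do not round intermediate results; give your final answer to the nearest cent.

D_1 = 25104.90000
D_2 = 31356.02010
D_3 = 39163.66910
Terminal value at year 3: TV = D_3×(1+g_2)/(r−g_2) = 41278.50724/0.071 = 581387.42587
P_0 = D_1/(1+r)^1 + D_2/(1+r)^2 + D_3/(1+r)^3 + TV/(1+r)^3
    = 22315.46667 + 24775.12699 + 27505.89655 + 408326.97125 = 482923.46146

€482923.46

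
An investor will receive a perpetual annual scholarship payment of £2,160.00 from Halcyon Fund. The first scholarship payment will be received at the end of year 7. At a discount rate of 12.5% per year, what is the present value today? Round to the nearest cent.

Value at end of year 6: C / r = £2,160.00 / 0.125 = £17,280.0000
Discount to today: PV = £17,280.0000 / (1 + 0.125)^6 = £17,280.0000 / 2.027287 = £8,523.71

£8523.71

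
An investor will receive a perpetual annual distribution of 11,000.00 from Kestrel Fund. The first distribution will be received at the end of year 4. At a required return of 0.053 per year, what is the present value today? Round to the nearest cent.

177759.04

Value at end of year 3: C / r = 11,000.00 / 0.053 = 207,547.1698
Discount to today: PV = 207,547.1698 / (1 + 0.053)^3 = 207,547.1698 / 1.167576 = 177,759.04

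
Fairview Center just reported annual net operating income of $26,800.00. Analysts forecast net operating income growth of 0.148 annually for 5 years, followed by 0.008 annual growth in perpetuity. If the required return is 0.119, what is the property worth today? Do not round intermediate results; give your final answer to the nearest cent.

$421372.04

D_1 = 30766.40000
D_2 = 35319.82720
D_3 = 40547.16163
D_4 = 46548.14155
D_5 = 53437.26650
Terminal value at year 5: TV = D_5×(1+g_2)/(r−g_2) = 53864.76463/0.111 = 485268.14979
P_0 = D_1/(1+r)^1 + D_2/(1+r)^2 + D_3/(1+r)^3 + D_4/(1+r)^4 + D_5/(1+r)^5 + TV/(1+r)^5
    = 27494.54870 + 28207.09733 + 28938.11236 + 29688.07238 + 30457.46836 + 276586.73968 = 421372.03882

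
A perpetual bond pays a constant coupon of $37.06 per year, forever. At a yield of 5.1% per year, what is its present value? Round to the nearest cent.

Level perpetuity: PV = C / r = $37.06 / 0.051 = $726.67

$726.67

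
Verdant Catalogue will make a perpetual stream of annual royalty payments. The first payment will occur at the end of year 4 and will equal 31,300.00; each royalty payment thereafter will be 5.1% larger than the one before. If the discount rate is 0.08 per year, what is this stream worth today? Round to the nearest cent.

856791.35

Value at end of year 3: C₁ / (r − g) = 31,300.00 / (0.08 − 0.051) = 1,079,310.3448
Discount to today: PV = 1,079,310.3448 / (1 + 0.08)^3 = 1,079,310.3448 / 1.259712 = 856,791.35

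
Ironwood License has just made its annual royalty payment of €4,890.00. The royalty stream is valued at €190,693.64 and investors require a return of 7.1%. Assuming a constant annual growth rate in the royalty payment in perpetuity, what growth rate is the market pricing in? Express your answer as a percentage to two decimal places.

4.42%

P = D₀(1+g)/(r−g) ⇒ P(r−g) = D₀(1+g) ⇒ g(P+D₀) = P·r − D₀
g = (P·r − D₀)/(P + D₀) = (€190,693.64×0.071 − €4,890.00) / (€190,693.64 + €4,890.00) = 0.044223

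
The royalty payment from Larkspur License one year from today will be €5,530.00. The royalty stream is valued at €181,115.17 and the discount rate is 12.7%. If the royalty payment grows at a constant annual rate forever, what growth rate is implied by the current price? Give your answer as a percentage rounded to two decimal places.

P = D₁/(r−g) ⇒ g = r − D₁/P = 0.127 − €5,530.00/€181,115.17 = 0.096467

9.65%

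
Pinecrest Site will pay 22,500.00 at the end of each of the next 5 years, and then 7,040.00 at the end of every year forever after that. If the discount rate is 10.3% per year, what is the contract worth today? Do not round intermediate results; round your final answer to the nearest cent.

126508.68

PV of 5-year annuity: 22,500.00 × [1 − (1+0.103)^−5] / 0.103 = 84643.02262
Perpetuity value at year 5: 7,040.00 / 0.103 = 68349.51456
PV of perpetuity: 68349.51456 / (1+0.103)^5 = 41865.65326
Total PV = 84643.02262 + 41865.65326 = 126508.67588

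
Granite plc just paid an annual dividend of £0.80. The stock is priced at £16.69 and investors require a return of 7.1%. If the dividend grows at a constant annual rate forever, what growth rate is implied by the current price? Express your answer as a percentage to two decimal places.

P = D₀(1+g)/(r−g) ⇒ P(r−g) = D₀(1+g) ⇒ g(P+D₀) = P·r − D₀
g = (P·r − D₀)/(P + D₀) = (£16.69×0.071 − £0.80) / (£16.69 + £0.80) = 0.022012

2.20%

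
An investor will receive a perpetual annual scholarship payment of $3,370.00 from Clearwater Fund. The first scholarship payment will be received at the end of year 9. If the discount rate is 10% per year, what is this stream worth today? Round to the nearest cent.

$15721.30

Value at end of year 8: C / r = $3,370.00 / 0.1 = $33,700.0000
Discount to today: PV = $33,700.0000 / (1 + 0.1)^8 = $33,700.0000 / 2.143589 = $15,721.30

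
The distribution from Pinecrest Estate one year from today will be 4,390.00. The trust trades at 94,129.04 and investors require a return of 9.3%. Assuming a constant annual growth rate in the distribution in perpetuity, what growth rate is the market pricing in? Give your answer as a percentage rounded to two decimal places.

4.64%

P = D₁/(r−g) ⇒ g = r − D₁/P = 0.093 − 4,390.00/94,129.04 = 0.046362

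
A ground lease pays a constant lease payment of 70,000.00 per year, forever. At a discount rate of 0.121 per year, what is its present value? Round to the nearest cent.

Level perpetuity: PV = C / r = 70,000.00 / 0.121 = 578,512.40

578512.40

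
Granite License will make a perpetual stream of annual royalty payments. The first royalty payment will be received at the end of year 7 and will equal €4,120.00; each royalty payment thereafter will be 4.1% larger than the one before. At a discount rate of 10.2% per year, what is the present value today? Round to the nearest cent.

Value at end of year 6: C₁ / (r − g) = €4,120.00 / (0.102 − 0.041) = €67,540.9836
Discount to today: PV = €67,540.9836 / (1 + 0.102)^6 = €67,540.9836 / 1.790975 = €37,711.85

€37711.85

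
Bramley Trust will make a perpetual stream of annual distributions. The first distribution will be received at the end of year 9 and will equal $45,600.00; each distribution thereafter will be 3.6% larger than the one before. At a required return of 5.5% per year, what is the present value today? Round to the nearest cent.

$1563837.29

Value at end of year 8: C₁ / (r − g) = $45,600.00 / (0.055 − 0.036) = $2,400,000.0000
Discount to today: PV = $2,400,000.0000 / (1 + 0.055)^8 = $2,400,000.0000 / 1.534687 = $1,563,837.29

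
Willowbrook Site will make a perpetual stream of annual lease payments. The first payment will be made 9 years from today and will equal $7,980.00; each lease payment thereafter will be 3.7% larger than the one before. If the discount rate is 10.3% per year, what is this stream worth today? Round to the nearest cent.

$55189.30

Value at end of year 8: C₁ / (r − g) = $7,980.00 / (0.103 − 0.037) = $120,909.0909
Discount to today: PV = $120,909.0909 / (1 + 0.103)^8 = $120,909.0909 / 2.190807 = $55,189.30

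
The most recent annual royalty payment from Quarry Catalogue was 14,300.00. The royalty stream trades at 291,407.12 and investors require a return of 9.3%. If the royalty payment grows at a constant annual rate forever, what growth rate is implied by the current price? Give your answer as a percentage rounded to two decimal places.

P = D₀(1+g)/(r−g) ⇒ P(r−g) = D₀(1+g) ⇒ g(P+D₀) = P·r − D₀
g = (P·r − D₀)/(P + D₀) = (291,407.12×0.093 − 14,300.00) / (291,407.12 + 14,300.00) = 0.041873

4.19%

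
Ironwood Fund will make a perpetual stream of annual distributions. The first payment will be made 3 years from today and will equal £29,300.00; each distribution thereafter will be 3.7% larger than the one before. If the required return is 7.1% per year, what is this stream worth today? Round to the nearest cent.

Value at end of year 2: C₁ / (r − g) = £29,300.00 / (0.071 − 0.037) = £861,764.7059
Discount to today: PV = £861,764.7059 / (1 + 0.071)^2 = £861,764.7059 / 1.147041 = £751,293.73

£751293.73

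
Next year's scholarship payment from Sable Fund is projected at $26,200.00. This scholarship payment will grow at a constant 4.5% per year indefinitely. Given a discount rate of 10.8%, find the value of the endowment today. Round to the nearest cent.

$415873.02

Growing perpetuity: P = D₁ / (r − g) = $26,200.0000 / (0.108 − 0.045) = $415,873.02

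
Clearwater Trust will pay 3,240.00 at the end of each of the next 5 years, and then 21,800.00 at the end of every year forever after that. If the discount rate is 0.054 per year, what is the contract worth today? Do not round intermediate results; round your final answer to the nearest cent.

PV of 5-year annuity: 3,240.00 × [1 − (1+0.054)^−5] / 0.054 = 13873.74496
Perpetuity value at year 5: 21,800.00 / 0.054 = 403703.70370
PV of perpetuity: 403703.70370 / (1+0.054)^5 = 310355.66666
Total PV = 13873.74496 + 310355.66666 = 324229.41161

324229.41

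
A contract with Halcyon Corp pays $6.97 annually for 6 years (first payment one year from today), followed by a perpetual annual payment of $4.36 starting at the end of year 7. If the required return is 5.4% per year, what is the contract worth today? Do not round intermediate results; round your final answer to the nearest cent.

$93.82

PV of 6-year annuity: $6.97 × [1 − (1+0.054)^−6] / 0.054 = 34.92949
Perpetuity value at year 6: $4.36 / 0.054 = 80.74074
PV of perpetuity: 80.74074 / (1+0.054)^6 = 58.89102
Total PV = 34.92949 + 58.89102 = 93.82051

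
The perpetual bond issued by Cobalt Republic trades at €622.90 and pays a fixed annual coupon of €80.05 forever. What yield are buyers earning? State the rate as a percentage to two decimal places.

12.85%

P = C/r ⇒ r = C/P = €80.05/€622.90 = 0.128512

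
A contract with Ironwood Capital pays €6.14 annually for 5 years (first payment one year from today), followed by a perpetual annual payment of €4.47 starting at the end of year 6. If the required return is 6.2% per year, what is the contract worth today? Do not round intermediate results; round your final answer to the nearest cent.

€79.09

PV of 5-year annuity: €6.14 × [1 − (1+0.062)^−5] / 0.062 = 25.72380
Perpetuity value at year 5: €4.47 / 0.062 = 72.09677
PV of perpetuity: 72.09677 / (1+0.062)^5 = 53.36951
Total PV = 25.72380 + 53.36951 = 79.09331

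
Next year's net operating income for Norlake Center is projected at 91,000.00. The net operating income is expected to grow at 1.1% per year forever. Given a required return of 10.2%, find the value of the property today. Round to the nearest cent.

1000000.00

Growing perpetuity: P = D₁ / (r − g) = 91,000.0000 / (0.102 − 0.011) = 1,000,000.00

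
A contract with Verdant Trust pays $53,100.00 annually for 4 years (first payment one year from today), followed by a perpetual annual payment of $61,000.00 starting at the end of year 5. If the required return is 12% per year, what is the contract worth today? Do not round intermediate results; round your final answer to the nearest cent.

PV of 4-year annuity: $53,100.00 × [1 − (1+0.12)^−4] / 0.12 = 161283.25031
Perpetuity value at year 4: $61,000.00 / 0.12 = 508333.33333
PV of perpetuity: 508333.33333 / (1+0.12)^4 = 323055.02319
Total PV = 161283.25031 + 323055.02319 = 484338.27349

$484338.27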